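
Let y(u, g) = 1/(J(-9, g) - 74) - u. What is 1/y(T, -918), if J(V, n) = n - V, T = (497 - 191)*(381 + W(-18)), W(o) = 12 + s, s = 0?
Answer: -983/118213615 ≈ -8.3155e-6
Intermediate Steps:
W(o) = 12 (W(o) = 12 + 0 = 12)
T = 120258 (T = (497 - 191)*(381 + 12) = 306*393 = 120258)
y(u, g) = 1/(-65 + g) - u (y(u, g) = 1/((g - 1*(-9)) - 74) - u = 1/((g + 9) - 74) - u = 1/((9 + g) - 74) - u = 1/(-65 + g) - u)
1/y(T, -918) = 1/((1 + 65*120258 - 1*(-918)*120258)/(-65 - 918)) = 1/((1 + 7816770 + 110396844)/(-983)) = 1/(-1/983*118213615) = 1/(-118213615/983) = -983/118213615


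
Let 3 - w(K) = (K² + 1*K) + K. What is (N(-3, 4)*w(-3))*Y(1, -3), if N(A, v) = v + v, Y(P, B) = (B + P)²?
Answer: 0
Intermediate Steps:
w(K) = 3 - K² - 2*K (w(K) = 3 - ((K² + 1*K) + K) = 3 - ((K² + K) + K) = 3 - ((K + K²) + K) = 3 - (K² + 2*K) = 3 + (-K² - 2*K) = 3 - K² - 2*K)
N(A, v) = 2*v
(N(-3, 4)*w(-3))*Y(1, -3) = ((2*4)*(3 - 1*(-3)² - 2*(-3)))*(-3 + 1)² = (8*(3 - 1*9 + 6))*(-2)² = (8*(3 - 9 + 6))*4 = (8*0)*4 = 0*4 = 0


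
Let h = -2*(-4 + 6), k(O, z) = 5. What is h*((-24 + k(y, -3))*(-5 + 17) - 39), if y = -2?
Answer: 1068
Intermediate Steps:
h = -4 (h = -2*2 = -4)
h*((-24 + k(y, -3))*(-5 + 17) - 39) = -4*((-24 + 5)*(-5 + 17) - 39) = -4*(-19*12 - 39) = -4*(-228 - 39) = -4*(-267) = 1068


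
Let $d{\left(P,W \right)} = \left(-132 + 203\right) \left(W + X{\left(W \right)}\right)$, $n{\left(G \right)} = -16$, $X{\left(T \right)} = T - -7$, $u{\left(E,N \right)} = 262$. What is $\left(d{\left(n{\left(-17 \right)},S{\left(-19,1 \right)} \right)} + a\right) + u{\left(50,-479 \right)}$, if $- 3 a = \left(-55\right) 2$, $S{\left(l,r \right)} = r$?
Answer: $\frac{2813}{3} \approx 937.67$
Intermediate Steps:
$X{\left(T \right)} = 7 + T$ ($X{\left(T \right)} = T + 7 = 7 + T$)
$d{\left(P,W \right)} = 497 + 142 W$ ($d{\left(P,W \right)} = \left(-132 + 203\right) \left(W + \left(7 + W\right)\right) = 71 \left(7 + 2 W\right) = 497 + 142 W$)
$a = \frac{110}{3}$ ($a = - \frac{\left(-55\right) 2}{3} = \left(- \frac{1}{3}\right) \left(-110\right) = \frac{110}{3} \approx 36.667$)
$\left(d{\left(n{\left(-17 \right)},S{\left(-19,1 \right)} \right)} + a\right) + u{\left(50,-479 \right)} = \left(\left(497 + 142 \cdot 1\right) + \frac{110}{3}\right) + 262 = \left(\left(497 + 142\right) + \frac{110}{3}\right) + 262 = \left(639 + \frac{110}{3}\right) + 262 = \frac{2027}{3} + 262 = \frac{2813}{3}$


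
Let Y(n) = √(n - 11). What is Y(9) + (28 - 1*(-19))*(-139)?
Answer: -6533 + I*√2 ≈ -6533.0 + 1.4142*I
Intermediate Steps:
Y(n) = √(-11 + n)
Y(9) + (28 - 1*(-19))*(-139) = √(-11 + 9) + (28 - 1*(-19))*(-139) = √(-2) + (28 + 19)*(-139) = I*√2 + 47*(-139) = I*√2 - 6533 = -6533 + I*√2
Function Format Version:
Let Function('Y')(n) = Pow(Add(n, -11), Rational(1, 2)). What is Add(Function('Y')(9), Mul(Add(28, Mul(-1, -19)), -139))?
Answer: Add(-6533, Mul(I, Pow(2, Rational(1, 2)))) ≈ Add(-6533.0, Mul(1.4142, I))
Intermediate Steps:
Function('Y')(n) = Pow(Add(-11, n), Rational(1, 2))
Add(Function('Y')(9), Mul(Add(28, Mul(-1, -19)), -139)) = Add(Pow(Add(-11, 9), Rational(1, 2)), Mul(Add(28, Mul(-1, -19)), -139)) = Add(Pow(-2, Rational(1, 2)), Mul(Add(28, 19), -139)) = Add(Mul(I, Pow(2, Rational(1, 2))), Mul(47, -139)) = Add(Mul(I, Pow(2, Rational(1, 2))), -6533) = Add(-6533, Mul(I, Pow(2, Rational(1, 2))))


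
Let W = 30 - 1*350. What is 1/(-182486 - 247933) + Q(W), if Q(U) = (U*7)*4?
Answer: -3856554241/430419 ≈ -8960.0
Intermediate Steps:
W = -320 (W = 30 - 350 = -320)
Q(U) = 28*U (Q(U) = (7*U)*4 = 28*U)
1/(-182486 - 247933) + Q(W) = 1/(-182486 - 247933) + 28*(-320) = 1/(-430419) - 8960 = -1/430419 - 8960 = -3856554241/430419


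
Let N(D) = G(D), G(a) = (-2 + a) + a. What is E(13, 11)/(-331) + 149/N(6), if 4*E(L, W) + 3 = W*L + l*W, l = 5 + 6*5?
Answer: 96013/6620 ≈ 14.503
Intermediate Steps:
l = 35 (l = 5 + 30 = 35)
G(a) = -2 + 2*a
N(D) = -2 + 2*D
E(L, W) = -¾ + 35*W/4 + L*W/4 (E(L, W) = -¾ + (W*L + 35*W)/4 = -¾ + (L*W + 35*W)/4 = -¾ + (35*W + L*W)/4 = -¾ + (35*W/4 + L*W/4) = -¾ + 35*W/4 + L*W/4)
E(13, 11)/(-331) + 149/N(6) = (-¾ + (35/4)*11 + (¼)*13*11)/(-331) + 149/(-2 + 2*6) = (-¾ + 385/4 + 143/4)*(-1/331) + 149/(-2 + 12) = (525/4)*(-1/331) + 149/10 = -525/1324 + 149*(⅒) = -525/1324 + 149/10 = 96013/6620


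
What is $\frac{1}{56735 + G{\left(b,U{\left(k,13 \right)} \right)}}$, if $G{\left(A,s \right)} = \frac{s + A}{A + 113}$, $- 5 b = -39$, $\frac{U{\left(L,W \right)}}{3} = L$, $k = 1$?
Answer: $\frac{302}{17133997} \approx 1.7626 \cdot 10^{-5}$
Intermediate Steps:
$U{\left(L,W \right)} = 3 L$
$b = \frac{39}{5}$ ($b = \left(- \frac{1}{5}\right) \left(-39\right) = \frac{39}{5} \approx 7.8$)
$G{\left(A,s \right)} = \frac{A + s}{113 + A}$
$\frac{1}{56735 + G{\left(b,U{\left(k,13 \right)} \right)}} = \frac{1}{56735 + \frac{\frac{39}{5} + 3 \cdot 1}{113 + \frac{39}{5}}} = \frac{1}{56735 + \frac{\frac{39}{5} + 3}{\frac{604}{5}}} = \frac{1}{56735 + \frac{5}{604} \cdot \frac{54}{5}} = \frac{1}{56735 + \frac{27}{302}} = \frac{1}{\frac{17133997}{302}} = \frac{302}{17133997}$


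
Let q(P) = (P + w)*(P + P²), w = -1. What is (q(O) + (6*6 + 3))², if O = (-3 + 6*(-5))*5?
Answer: 20177354270241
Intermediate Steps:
O = -165 (O = (-3 - 30)*5 = -33*5 = -165)
q(P) = (-1 + P)*(P + P²) (q(P) = (P - 1)*(P + P²) = (-1 + P)*(P + P²))
(q(O) + (6*6 + 3))² = (((-165)³ - 1*(-165)) + (6*6 + 3))² = ((-4492125 + 165) + (36 + 3))² = (-4491960 + 39)² = (-4491921)² = 20177354270241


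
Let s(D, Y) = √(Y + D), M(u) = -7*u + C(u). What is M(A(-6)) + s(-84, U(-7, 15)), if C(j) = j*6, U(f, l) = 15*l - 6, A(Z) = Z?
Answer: 6 + 3*√15 ≈ 17.619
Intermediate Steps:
U(f, l) = -6 + 15*l
C(j) = 6*j
M(u) = -u (M(u) = -7*u + 6*u = -u)
s(D, Y) = √(D + Y)
M(A(-6)) + s(-84, U(-7, 15)) = -1*(-6) + √(-84 + (-6 + 15*15)) = 6 + √(-84 + (-6 + 225)) = 6 + √(-84 + 219) = 6 + √135 = 6 + 3*√15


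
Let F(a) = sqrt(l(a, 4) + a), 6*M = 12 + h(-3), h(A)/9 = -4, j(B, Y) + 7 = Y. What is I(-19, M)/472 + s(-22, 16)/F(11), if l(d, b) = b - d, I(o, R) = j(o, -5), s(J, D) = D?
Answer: 941/118 ≈ 7.9746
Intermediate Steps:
j(B, Y) = -7 + Y
h(A) = -36 (h(A) = 9*(-4) = -36)
M = -4 (M = (12 - 36)/6 = (1/6)*(-24) = -4)
I(o, R) = -12 (I(o, R) = -7 - 5 = -12)
F(a) = 2 (F(a) = sqrt((4 - a) + a) = sqrt(4) = 2)
I(-19, M)/472 + s(-22, 16)/F(11) = -12/472 + 16/2 = -12*1/472 + 16*(1/2) = -3/118 + 8 = 941/118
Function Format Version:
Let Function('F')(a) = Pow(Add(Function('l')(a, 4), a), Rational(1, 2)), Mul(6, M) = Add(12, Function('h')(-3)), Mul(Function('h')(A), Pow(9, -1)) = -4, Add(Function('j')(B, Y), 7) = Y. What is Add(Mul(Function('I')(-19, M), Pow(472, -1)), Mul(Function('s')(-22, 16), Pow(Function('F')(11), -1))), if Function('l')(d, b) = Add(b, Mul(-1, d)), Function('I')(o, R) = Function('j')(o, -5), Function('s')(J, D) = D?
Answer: Rational(941, 118) ≈ 7.9746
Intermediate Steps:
Function('j')(B, Y) = Add(-7, Y)
Function('h')(A) = -36 (Function('h')(A) = Mul(9, -4) = -36)
M = -4 (M = Mul(Rational(1, 6), Add(12, -36)) = Mul(Rational(1, 6), -24) = -4)
Function('I')(o, R) = -12 (Function('I')(o, R) = Add(-7, -5) = -12)
Function('F')(a) = 2 (Function('F')(a) = Pow(Add(Add(4, Mul(-1, a)), a), Rational(1, 2)) = Pow(4, Rational(1, 2)) = 2)
Add(Mul(Function('I')(-19, M), Pow(472, -1)), Mul(Function('s')(-22, 16), Pow(Function('F')(11), -1))) = Add(Mul(-12, Pow(472, -1)), Mul(16, Pow(2, -1))) = Add(Mul(-12, Rational(1, 472)), Mul(16, Rational(1, 2))) = Add(Rational(-3, 118), 8) = Rational(941, 118)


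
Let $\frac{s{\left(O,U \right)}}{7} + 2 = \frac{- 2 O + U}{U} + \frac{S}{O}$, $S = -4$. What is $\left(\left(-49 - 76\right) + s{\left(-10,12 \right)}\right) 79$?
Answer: $- \frac{139277}{15} \approx -9285.1$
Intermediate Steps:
$s{\left(O,U \right)} = -14 - \frac{28}{O} + \frac{7 \left(U - 2 O\right)}{U}$ ($s{\left(O,U \right)} = -14 + 7 \left(\frac{- 2 O + U}{U} - \frac{4}{O}\right) = -14 + 7 \left(\frac{U - 2 O}{U} - \frac{4}{O}\right) = -14 + 7 \left(- \frac{4}{O} + \frac{U - 2 O}{U}\right) = -14 + \left(- \frac{28}{O} + \frac{7 \left(U - 2 O\right)}{U}\right) = -14 - \frac{28}{O} + \frac{7 \left(U - 2 O\right)}{U}$)
$\left(\left(-49 - 76\right) + s{\left(-10,12 \right)}\right) 79 = \left(\left(-49 - 76\right) - \left(7 - \frac{35}{3} - \frac{14}{5}\right)\right) 79 = \left(-125 - \left(\frac{21}{5} - \frac{35}{3}\right)\right) 79 = \left(-125 + \left(-7 + \frac{14}{5} + \frac{35}{3}\right)\right) 79 = \left(-125 + \frac{112}{15}\right) 79 = \left(- \frac{1763}{15}\right) 79 = - \frac{139277}{15}$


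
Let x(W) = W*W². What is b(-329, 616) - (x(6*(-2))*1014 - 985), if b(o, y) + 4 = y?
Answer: 1753789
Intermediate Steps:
b(o, y) = -4 + y
x(W) = W³
b(-329, 616) - (x(6*(-2))*1014 - 985) = (-4 + 616) - ((6*(-2))³*1014 - 985) = 612 - ((-12)³*1014 - 985) = 612 - (-1728*1014 - 985) = 612 - (-1752192 - 985) = 612 - 1*(-1753177) = 612 + 1753177 = 1753789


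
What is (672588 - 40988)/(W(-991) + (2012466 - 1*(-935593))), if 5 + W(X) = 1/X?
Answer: 625915600/2921521513 ≈ 0.21424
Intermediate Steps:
W(X) = -5 + 1/X
(672588 - 40988)/(W(-991) + (2012466 - 1*(-935593))) = (672588 - 40988)/((-5 + 1/(-991)) + (2012466 - 1*(-935593))) = 631600/((-5 - 1/991) + (2012466 + 935593)) = 631600/(-4956/991 + 2948059) = 631600/(2921521513/991) = 631600*(991/2921521513) = 625915600/2921521513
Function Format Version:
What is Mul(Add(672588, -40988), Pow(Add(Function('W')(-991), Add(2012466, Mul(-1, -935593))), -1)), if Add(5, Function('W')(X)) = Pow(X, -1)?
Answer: Rational(625915600, 2921521513) ≈ 0.21424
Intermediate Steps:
Function('W')(X) = Add(-5, Pow(X, -1))
Mul(Add(672588, -40988), Pow(Add(Function('W')(-991), Add(2012466, Mul(-1, -935593))), -1)) = Mul(Add(672588, -40988), Pow(Add(Add(-5, Pow(-991, -1)), Add(2012466, Mul(-1, -935593))), -1)) = Mul(631600, Pow(Add(Add(-5, Rational(-1, 991)), Add(2012466, 935593)), -1)) = Mul(631600, Pow(Add(Rational(-4956, 991), 2948059), -1)) = Mul(631600, Pow(Rational(2921521513, 991), -1)) = Mul(631600, Rational(991, 2921521513)) = Rational(625915600, 2921521513)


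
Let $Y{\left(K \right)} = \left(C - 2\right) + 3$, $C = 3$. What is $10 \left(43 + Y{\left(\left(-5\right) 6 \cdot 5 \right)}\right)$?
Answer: $470$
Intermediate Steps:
$Y{\left(K \right)} = 4$ ($Y{\left(K \right)} = \left(3 - 2\right) + 3 = 1 + 3 = 4$)
$10 \left(43 + Y{\left(\left(-5\right) 6 \cdot 5 \right)}\right) = 10 \left(43 + 4\right) = 10 \cdot 47 = 470$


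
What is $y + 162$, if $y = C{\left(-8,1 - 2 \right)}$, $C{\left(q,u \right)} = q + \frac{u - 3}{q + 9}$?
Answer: $150$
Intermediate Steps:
$C{\left(q,u \right)} = q + \frac{-3 + u}{9 + q}$
$y = -12$ ($y = \frac{-3 + \left(1 - 2\right) + \left(-8\right)^{2} + 9 \left(-8\right)}{9 - 8} = \frac{-3 - 1 + 64 - 72}{1} = 1 \left(-12\right) = -12$)
$y + 162 = -12 + 162 = 150$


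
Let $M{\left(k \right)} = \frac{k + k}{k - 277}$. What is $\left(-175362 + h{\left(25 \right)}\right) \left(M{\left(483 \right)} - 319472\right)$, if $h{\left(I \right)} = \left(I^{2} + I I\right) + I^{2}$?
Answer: $\frac{5708612808771}{103} \approx 5.5423 \cdot 10^{10}$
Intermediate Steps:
$M{\left(k \right)} = \frac{2 k}{-277 + k}$
$h{\left(I \right)} = 3 I^{2}$ ($h{\left(I \right)} = \left(I^{2} + I^{2}\right) + I^{2} = 2 I^{2} + I^{2} = 3 I^{2}$)
$\left(-175362 + h{\left(25 \right)}\right) \left(M{\left(483 \right)} - 319472\right) = \left(-175362 + 3 \cdot 25^{2}\right) \left(2 \cdot 483 \frac{1}{-277 + 483} - 319472\right) = \left(-175362 + 3 \cdot 625\right) \left(2 \cdot 483 \cdot \frac{1}{206} - 319472\right) = \left(-175362 + 1875\right) \left(2 \cdot 483 \cdot \frac{1}{206} - 319472\right) = - 173487 \left(\frac{483}{103} - 319472\right) = \left(-173487\right) \left(- \frac{32905133}{103}\right) = \frac{5708612808771}{103}$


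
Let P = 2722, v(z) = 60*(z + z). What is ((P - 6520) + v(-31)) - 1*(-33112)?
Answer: 25594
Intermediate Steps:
v(z) = 120*z (v(z) = 60*(2*z) = 120*z)
((P - 6520) + v(-31)) - 1*(-33112) = ((2722 - 6520) + 120*(-31)) - 1*(-33112) = (-3798 - 3720) + 33112 = -7518 + 33112 = 25594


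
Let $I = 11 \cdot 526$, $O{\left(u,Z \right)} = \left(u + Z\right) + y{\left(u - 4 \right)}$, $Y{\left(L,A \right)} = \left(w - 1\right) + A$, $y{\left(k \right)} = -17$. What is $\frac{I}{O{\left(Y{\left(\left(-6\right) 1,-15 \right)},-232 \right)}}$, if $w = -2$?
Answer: $- \frac{5786}{267} \approx -21.67$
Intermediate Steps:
$Y{\left(L,A \right)} = -3 + A$ ($Y{\left(L,A \right)} = \left(-2 - 1\right) + A = -3 + A$)
$O{\left(u,Z \right)} = -17 + Z + u$ ($O{\left(u,Z \right)} = \left(u + Z\right) - 17 = \left(Z + u\right) - 17 = -17 + Z + u$)
$I = 5786$
$\frac{I}{O{\left(Y{\left(\left(-6\right) 1,-15 \right)},-232 \right)}} = \frac{5786}{-17 - 232 - 18} = \frac{5786}{-267} = 5786 \left(- \frac{1}{267}\right) = - \frac{5786}{267}$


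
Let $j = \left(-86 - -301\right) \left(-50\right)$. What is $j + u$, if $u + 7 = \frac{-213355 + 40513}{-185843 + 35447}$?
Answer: $- \frac{269606155}{25066} \approx -10756.0$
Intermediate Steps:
$u = - \frac{146655}{25066}$ ($u = -7 + \frac{-213355 + 40513}{-185843 + 35447} = -7 - \frac{172842}{-150396} = -7 - - \frac{28807}{25066} = -7 + \frac{28807}{25066} = - \frac{146655}{25066} \approx -5.8508$)
$j = -10750$ ($j = \left(-86 + 301\right) \left(-50\right) = 215 \left(-50\right) = -10750$)
$j + u = -10750 - \frac{146655}{25066} = - \frac{269606155}{25066}$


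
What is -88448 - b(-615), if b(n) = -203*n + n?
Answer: -212678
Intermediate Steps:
b(n) = -202*n
-88448 - b(-615) = -88448 - (-202)*(-615) = -88448 - 1*124230 = -88448 - 124230 = -212678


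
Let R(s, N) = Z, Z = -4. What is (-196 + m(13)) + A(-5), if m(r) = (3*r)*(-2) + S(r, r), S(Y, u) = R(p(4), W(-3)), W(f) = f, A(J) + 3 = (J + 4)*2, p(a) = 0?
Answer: -283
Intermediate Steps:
A(J) = 5 + 2*J (A(J) = -3 + (J + 4)*2 = -3 + (4 + J)*2 = -3 + (8 + 2*J) = 5 + 2*J)
R(s, N) = -4
S(Y, u) = -4
m(r) = -4 - 6*r (m(r) = (3*r)*(-2) - 4 = -6*r - 4 = -4 - 6*r)
(-196 + m(13)) + A(-5) = (-196 + (-4 - 6*13)) + (5 + 2*(-5)) = (-196 + (-4 - 78)) + (5 - 10) = (-196 - 82) - 5 = -278 - 5 = -283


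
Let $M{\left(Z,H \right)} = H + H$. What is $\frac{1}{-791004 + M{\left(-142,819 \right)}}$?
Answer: $- \frac{1}{789366} \approx -1.2668 \cdot 10^{-6}$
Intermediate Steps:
$M{\left(Z,H \right)} = 2 H$
$\frac{1}{-791004 + M{\left(-142,819 \right)}} = \frac{1}{-791004 + 2 \cdot 819} = \frac{1}{-791004 + 1638} = \frac{1}{-789366} = - \frac{1}{789366}$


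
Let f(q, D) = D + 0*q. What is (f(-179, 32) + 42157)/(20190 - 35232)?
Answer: -14063/5014 ≈ -2.8047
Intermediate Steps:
f(q, D) = D (f(q, D) = D + 0 = D)
(f(-179, 32) + 42157)/(20190 - 35232) = (32 + 42157)/(20190 - 35232) = 42189/(-15042) = 42189*(-1/15042) = -14063/5014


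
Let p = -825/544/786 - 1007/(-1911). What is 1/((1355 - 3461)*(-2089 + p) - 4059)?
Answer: 3491936/15344507191383 ≈ 2.2757e-7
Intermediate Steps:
p = 143000171/272371008 (p = -825*1/544*(1/786) - 1007*(-1/1911) = -825/544*1/786 + 1007/1911 = -275/142528 + 1007/1911 = 143000171/272371008 ≈ 0.52502)
1/((1355 - 3461)*(-2089 + p) - 4059) = 1/((1355 - 3461)*(-2089 + 143000171/272371008) - 4059) = 1/(-2106*(-568840035541/272371008) - 4059) = 1/(15358680959607/3491936 - 4059) = 1/(15344507191383/3491936) = 3491936/15344507191383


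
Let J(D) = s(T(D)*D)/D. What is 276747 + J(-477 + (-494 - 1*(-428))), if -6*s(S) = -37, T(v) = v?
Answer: 901641689/3258 ≈ 2.7675e+5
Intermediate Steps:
s(S) = 37/6 (s(S) = -1/6*(-37) = 37/6)
J(D) = 37/(6*D)
276747 + J(-477 + (-494 - 1*(-428))) = 276747 + 37/(6*(-477 + (-494 - 1*(-428)))) = 276747 + 37/(6*(-477 + (-494 + 428))) = 276747 + 37/(6*(-477 - 66)) = 276747 + (37/6)/(-543) = 276747 + (37/6)*(-1/543) = 276747 - 37/3258 = 901641689/3258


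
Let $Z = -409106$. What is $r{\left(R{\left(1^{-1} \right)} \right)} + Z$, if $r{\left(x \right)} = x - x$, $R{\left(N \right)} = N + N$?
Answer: $-409106$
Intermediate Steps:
$R{\left(N \right)} = 2 N$
$r{\left(x \right)} = 0$
$r{\left(R{\left(1^{-1} \right)} \right)} + Z = 0 - 409106 = -409106$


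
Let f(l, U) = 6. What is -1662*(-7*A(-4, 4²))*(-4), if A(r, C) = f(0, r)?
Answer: -279216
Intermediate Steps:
A(r, C) = 6
-1662*(-7*A(-4, 4²))*(-4) = -1662*(-7*6)*(-4) = -(-69804)*(-4) = -1662*168 = -279216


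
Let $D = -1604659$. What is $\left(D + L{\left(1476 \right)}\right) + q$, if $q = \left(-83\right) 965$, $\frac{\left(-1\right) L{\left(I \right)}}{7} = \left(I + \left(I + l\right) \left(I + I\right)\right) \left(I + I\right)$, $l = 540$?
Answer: $-123008442866$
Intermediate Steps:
$L{\left(I \right)} = - 14 I \left(I + 2 I \left(540 + I\right)\right)$ ($L{\left(I \right)} = - 7 \left(I + \left(I + 540\right) \left(I + I\right)\right) \left(I + I\right) = - 7 \left(I + \left(540 + I\right) 2 I\right) 2 I = - 7 \left(I + 2 I \left(540 + I\right)\right) 2 I = - 7 \cdot 2 I \left(I + 2 I \left(540 + I\right)\right) = - 14 I \left(I + 2 I \left(540 + I\right)\right)$)
$q = -80095$
$\left(D + L{\left(1476 \right)}\right) + q = \left(-1604659 + 1476^{2} \left(-15134 - 41328\right)\right) - 80095 = \left(-1604659 + 2178576 \left(-15134 - 41328\right)\right) - 80095 = \left(-1604659 + 2178576 \left(-56462\right)\right) - 80095 = \left(-1604659 - 123006758112\right) - 80095 = -123008362771 - 80095 = -123008442866$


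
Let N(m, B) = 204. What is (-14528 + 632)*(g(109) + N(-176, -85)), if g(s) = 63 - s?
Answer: -2195568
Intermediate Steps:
(-14528 + 632)*(g(109) + N(-176, -85)) = (-14528 + 632)*((63 - 1*109) + 204) = -13896*((63 - 109) + 204) = -13896*(-46 + 204) = -13896*158 = -2195568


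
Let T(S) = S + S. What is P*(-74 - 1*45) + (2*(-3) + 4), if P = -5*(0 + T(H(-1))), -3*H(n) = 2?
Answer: -2386/3 ≈ -795.33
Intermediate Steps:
H(n) = -⅔ (H(n) = -⅓*2 = -⅔)
T(S) = 2*S
P = 20/3 (P = -5*(0 + 2*(-⅔)) = -5*(0 - 4/3) = -5*(-4/3) = 20/3 ≈ 6.6667)
P*(-74 - 1*45) + (2*(-3) + 4) = 20*(-74 - 1*45)/3 + (2*(-3) + 4) = 20*(-74 - 45)/3 + (-6 + 4) = (20/3)*(-119) - 2 = -2380/3 - 2 = -2386/3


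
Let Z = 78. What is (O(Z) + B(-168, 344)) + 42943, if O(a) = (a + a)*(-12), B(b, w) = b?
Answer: 40903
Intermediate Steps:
O(a) = -24*a (O(a) = (2*a)*(-12) = -24*a)
(O(Z) + B(-168, 344)) + 42943 = (-24*78 - 168) + 42943 = (-1872 - 168) + 42943 = -2040 + 42943 = 40903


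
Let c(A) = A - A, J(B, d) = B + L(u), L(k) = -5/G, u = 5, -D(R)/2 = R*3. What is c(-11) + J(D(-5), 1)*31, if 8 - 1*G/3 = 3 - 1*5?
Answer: 5549/6 ≈ 924.83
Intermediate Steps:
D(R) = -6*R (D(R) = -2*R*3 = -6*R)
G = 30 (G = 24 - 3*(3 - 1*5) = 24 - 3*(3 - 5) = 24 - 3*(-2) = 24 + 6 = 30)
L(k) = -⅙ (L(k) = -5/30 = -5*1/30 = -⅙)
J(B, d) = -⅙ + B (J(B, d) = B - ⅙ = -⅙ + B)
c(A) = 0
c(-11) + J(D(-5), 1)*31 = 0 + (-⅙ - 6*(-5))*31 = 0 + (-⅙ + 30)*31 = 0 + (179/6)*31 = 0 + 5549/6 = 5549/6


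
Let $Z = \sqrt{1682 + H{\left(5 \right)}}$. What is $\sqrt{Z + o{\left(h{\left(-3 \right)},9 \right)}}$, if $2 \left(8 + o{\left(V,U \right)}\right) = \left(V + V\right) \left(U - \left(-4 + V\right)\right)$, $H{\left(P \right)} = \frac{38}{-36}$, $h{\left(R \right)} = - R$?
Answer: $\frac{\sqrt{792 + 6 \sqrt{60514}}}{6} \approx 7.9372$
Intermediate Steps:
$H{\left(P \right)} = - \frac{19}{18}$ ($H{\left(P \right)} = 38 \left(- \frac{1}{36}\right) = - \frac{19}{18}$)
$o{\left(V,U \right)} = -8 + V \left(4 + U - V\right)$ ($o{\left(V,U \right)} = -8 + \frac{\left(V + V\right) \left(U - \left(-4 + V\right)\right)}{2} = -8 + \frac{2 V \left(4 + U - V\right)}{2} = -8 + V \left(4 + U - V\right)$)
$Z = \frac{\sqrt{60514}}{6}$ ($Z = \sqrt{1682 - \frac{19}{18}} = \sqrt{\frac{30257}{18}} = \frac{\sqrt{60514}}{6} \approx 40.999$)
$\sqrt{Z + o{\left(h{\left(-3 \right)},9 \right)}} = \sqrt{\frac{\sqrt{60514}}{6} + \left(-8 - \left(\left(-1\right) \left(-3\right)\right)^{2} + 4 \left(\left(-1\right) \left(-3\right)\right) + 9 \left(\left(-1\right) \left(-3\right)\right)\right)} = \sqrt{\frac{\sqrt{60514}}{6} + \left(-8 - 3^{2} + 4 \cdot 3 + 9 \cdot 3\right)} = \sqrt{\frac{\sqrt{60514}}{6} + \left(-8 - 9 + 12 + 27\right)} = \sqrt{\frac{\sqrt{60514}}{6} + 22} = \sqrt{22 + \frac{\sqrt{60514}}{6}}$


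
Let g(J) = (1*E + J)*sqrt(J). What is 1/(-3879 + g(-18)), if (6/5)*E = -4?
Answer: I/(-3879*I + 64*sqrt(2)) ≈ -0.00025766 + 6.012e-6*I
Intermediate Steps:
E = -10/3 (E = (5/6)*(-4) = -10/3 ≈ -3.3333)
g(J) = sqrt(J)*(-10/3 + J) (g(J) = (1*(-10/3) + J)*sqrt(J) = (-10/3 + J)*sqrt(J) = sqrt(J)*(-10/3 + J))
1/(-3879 + g(-18)) = 1/(-3879 + sqrt(-18)*(-10/3 - 18)) = 1/(-3879 + (3*I*sqrt(2))*(-64/3)) = 1/(-3879 - 64*I*sqrt(2))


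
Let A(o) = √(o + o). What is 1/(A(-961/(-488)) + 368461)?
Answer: 89904484/33126296078163 - 62*√61/33126296078163 ≈ 2.7140e-6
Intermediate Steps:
A(o) = √2*√o (A(o) = √(2*o) = √2*√o)
1/(A(-961/(-488)) + 368461) = 1/(√2*√(-961/(-488)) + 368461) = 1/(√2*√(-961*(-1/488)) + 368461) = 1/(√2*√(961/488) + 368461) = 1/(√2*(31*√122/244) + 368461) = 1/(31*√61/122 + 368461) = 1/(368461 + 31*√61/122)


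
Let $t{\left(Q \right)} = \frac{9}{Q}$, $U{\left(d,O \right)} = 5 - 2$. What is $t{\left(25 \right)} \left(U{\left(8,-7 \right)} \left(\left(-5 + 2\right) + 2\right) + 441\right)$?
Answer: $\frac{3942}{25} \approx 157.68$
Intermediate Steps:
$U{\left(d,O \right)} = 3$
$t{\left(25 \right)} \left(U{\left(8,-7 \right)} \left(\left(-5 + 2\right) + 2\right) + 441\right) = \frac{9}{25} \left(3 \left(\left(-5 + 2\right) + 2\right) + 441\right) = 9 \cdot \frac{1}{25} \left(3 \left(-3 + 2\right) + 441\right) = \frac{9 \left(3 \left(-1\right) + 441\right)}{25} = \frac{9 \left(-3 + 441\right)}{25} = \frac{9}{25} \cdot 438 = \frac{3942}{25}$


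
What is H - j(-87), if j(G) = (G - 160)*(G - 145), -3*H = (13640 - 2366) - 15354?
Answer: -55944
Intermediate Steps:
H = 1360 (H = -((13640 - 2366) - 15354)/3 = -(11274 - 15354)/3 = -⅓*(-4080) = 1360)
j(G) = (-160 + G)*(-145 + G)
H - j(-87) = 1360 - (23200 + (-87)² - 305*(-87)) = 1360 - (23200 + 7569 + 26535) = 1360 - 1*57304 = 1360 - 57304 = -55944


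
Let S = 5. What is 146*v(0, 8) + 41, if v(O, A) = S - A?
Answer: -397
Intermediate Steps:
v(O, A) = 5 - A
146*v(0, 8) + 41 = 146*(5 - 1*8) + 41 = 146*(5 - 8) + 41 = 146*(-3) + 41 = -438 + 41 = -397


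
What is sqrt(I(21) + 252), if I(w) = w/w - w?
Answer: 2*sqrt(58) ≈ 15.232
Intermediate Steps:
I(w) = 1 - w
sqrt(I(21) + 252) = sqrt((1 - 1*21) + 252) = sqrt((1 - 21) + 252) = sqrt(-20 + 252) = sqrt(232) = 2*sqrt(58)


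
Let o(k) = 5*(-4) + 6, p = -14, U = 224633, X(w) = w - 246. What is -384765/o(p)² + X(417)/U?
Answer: -86430882729/44028068 ≈ -1963.1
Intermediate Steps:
X(w) = -246 + w
o(k) = -14 (o(k) = -20 + 6 = -14)
-384765/o(p)² + X(417)/U = -384765/((-14)²) + (-246 + 417)/224633 = -384765/196 + 171*(1/224633) = -384765*1/196 + 171/224633 = -384765/196 + 171/224633 = -86430882729/44028068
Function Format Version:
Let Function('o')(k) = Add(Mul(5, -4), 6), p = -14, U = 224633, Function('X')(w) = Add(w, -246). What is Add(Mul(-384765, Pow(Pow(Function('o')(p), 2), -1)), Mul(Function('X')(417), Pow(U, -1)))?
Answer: Rational(-86430882729, 44028068) ≈ -1963.1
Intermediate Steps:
Function('X')(w) = Add(-246, w)
Function('o')(k) = -14 (Function('o')(k) = Add(-20, 6) = -14)
Add(Mul(-384765, Pow(Pow(Function('o')(p), 2), -1)), Mul(Function('X')(417), Pow(U, -1))) = Add(Mul(-384765, Pow(Pow(-14, 2), -1)), Mul(Add(-246, 417), Pow(224633, -1))) = Add(Mul(-384765, Pow(196, -1)), Mul(171, Rational(1, 224633))) = Add(Mul(-384765, Rational(1, 196)), Rational(171, 224633)) = Add(Rational(-384765, 196), Rational(171, 224633)) = Rational(-86430882729, 44028068)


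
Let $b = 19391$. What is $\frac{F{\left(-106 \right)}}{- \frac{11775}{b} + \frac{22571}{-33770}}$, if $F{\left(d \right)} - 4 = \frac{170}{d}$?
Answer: $- \frac{83163926890}{44271748583} \approx -1.8785$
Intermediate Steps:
$F{\left(d \right)} = 4 + \frac{170}{d}$
$\frac{F{\left(-106 \right)}}{- \frac{11775}{b} + \frac{22571}{-33770}} = \frac{4 + \frac{170}{-106}}{- \frac{11775}{19391} + \frac{22571}{-33770}} = \frac{4 + 170 \left(- \frac{1}{106}\right)}{\left(-11775\right) \frac{1}{19391} + 22571 \left(- \frac{1}{33770}\right)} = \frac{4 - \frac{85}{53}}{- \frac{11775}{19391} - \frac{22571}{33770}} = \frac{127}{53 \left(- \frac{835316011}{654834070}\right)} = \frac{127}{53} \left(- \frac{654834070}{835316011}\right) = - \frac{83163926890}{44271748583}$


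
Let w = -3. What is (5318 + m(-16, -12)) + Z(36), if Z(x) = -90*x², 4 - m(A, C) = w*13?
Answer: -111279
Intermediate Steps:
m(A, C) = 43 (m(A, C) = 4 - (-3)*13 = 4 - 1*(-39) = 4 + 39 = 43)
(5318 + m(-16, -12)) + Z(36) = (5318 + 43) - 90*36² = 5361 - 90*1296 = 5361 - 116640 = -111279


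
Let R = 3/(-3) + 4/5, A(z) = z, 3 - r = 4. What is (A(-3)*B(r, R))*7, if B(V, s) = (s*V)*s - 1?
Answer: 546/25 ≈ 21.840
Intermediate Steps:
r = -1 (r = 3 - 1*4 = 3 - 4 = -1)
R = -⅕ (R = 3*(-⅓) + 4*(⅕) = -1 + ⅘ = -⅕ ≈ -0.20000)
B(V, s) = -1 + V*s² (B(V, s) = (V*s)*s - 1 = V*s² - 1 = -1 + V*s²)
(A(-3)*B(r, R))*7 = -3*(-1 - (-⅕)²)*7 = -3*(-1 - 1*1/25)*7 = -3*(-1 - 1/25)*7 = -3*(-26/25)*7 = (78/25)*7 = 546/25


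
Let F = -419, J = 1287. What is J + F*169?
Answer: -69524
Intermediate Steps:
J + F*169 = 1287 - 419*169 = 1287 - 70811 = -69524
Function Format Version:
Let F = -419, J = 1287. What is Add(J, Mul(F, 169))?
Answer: -69524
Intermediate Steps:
Add(J, Mul(F, 169)) = Add(1287, Mul(-419, 169)) = Add(1287, -70811) = -69524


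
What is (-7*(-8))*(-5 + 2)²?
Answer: 504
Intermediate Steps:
(-7*(-8))*(-5 + 2)² = 56*(-3)² = 56*9 = 504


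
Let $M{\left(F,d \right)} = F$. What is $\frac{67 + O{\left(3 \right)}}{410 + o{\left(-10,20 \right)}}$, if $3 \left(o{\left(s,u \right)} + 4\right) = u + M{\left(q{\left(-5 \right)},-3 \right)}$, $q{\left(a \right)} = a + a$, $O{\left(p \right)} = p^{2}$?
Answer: $\frac{57}{307} \approx 0.18567$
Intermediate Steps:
$q{\left(a \right)} = 2 a$
$o{\left(s,u \right)} = - \frac{22}{3} + \frac{u}{3}$ ($o{\left(s,u \right)} = -4 + \frac{u + 2 \left(-5\right)}{3} = -4 + \frac{u - 10}{3} = -4 + \frac{-10 + u}{3} = -4 + \left(- \frac{10}{3} + \frac{u}{3}\right) = - \frac{22}{3} + \frac{u}{3}$)
$\frac{67 + O{\left(3 \right)}}{410 + o{\left(-10,20 \right)}} = \frac{67 + 3^{2}}{410 + \left(- \frac{22}{3} + \frac{1}{3} \cdot 20\right)} = \frac{67 + 9}{410 + \left(- \frac{22}{3} + \frac{20}{3}\right)} = \frac{76}{410 - \frac{2}{3}} = \frac{76}{\frac{1228}{3}} = 76 \cdot \frac{3}{1228} = \frac{57}{307}$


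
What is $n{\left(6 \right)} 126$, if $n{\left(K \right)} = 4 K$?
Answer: $3024$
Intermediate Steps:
$n{\left(6 \right)} 126 = 4 \cdot 6 \cdot 126 = 24 \cdot 126 = 3024$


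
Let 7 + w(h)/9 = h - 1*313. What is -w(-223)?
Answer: 4887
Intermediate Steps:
w(h) = -2880 + 9*h (w(h) = -63 + 9*(h - 1*313) = -63 + 9*(h - 313) = -63 + 9*(-313 + h) = -63 + (-2817 + 9*h) = -2880 + 9*h)
-w(-223) = -(-2880 + 9*(-223)) = -(-2880 - 2007) = -1*(-4887) = 4887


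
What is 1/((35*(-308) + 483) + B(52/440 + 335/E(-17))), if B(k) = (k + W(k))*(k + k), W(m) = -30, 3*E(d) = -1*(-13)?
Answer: -1022450/3019315789 ≈ -0.00033864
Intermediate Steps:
E(d) = 13/3 (E(d) = (-1*(-13))/3 = (⅓)*13 = 13/3)
B(k) = 2*k*(-30 + k) (B(k) = (k - 30)*(k + k) = (-30 + k)*(2*k) = 2*k*(-30 + k))
1/((35*(-308) + 483) + B(52/440 + 335/E(-17))) = 1/((35*(-308) + 483) + 2*(52/440 + 335/(13/3))*(-30 + (52/440 + 335/(13/3)))) = 1/((-10780 + 483) + 2*(52*(1/440) + 335*(3/13))*(-30 + (52*(1/440) + 335*(3/13)))) = 1/(-10297 + 2*(13/110 + 1005/13)*(-30 + (13/110 + 1005/13))) = 1/(-10297 + 2*(110719/1430)*(-30 + 110719/1430)) = 1/(-10297 + 2*(110719/1430)*(67819/1430)) = 1/(-10297 + 7508851861/1022450) = 1/(-3019315789/1022450) = -1022450/3019315789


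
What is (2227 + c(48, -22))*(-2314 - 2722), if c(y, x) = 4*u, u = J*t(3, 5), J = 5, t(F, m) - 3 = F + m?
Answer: -12323092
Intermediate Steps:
t(F, m) = 3 + F + m (t(F, m) = 3 + (F + m) = 3 + F + m)
u = 55 (u = 5*(3 + 3 + 5) = 5*11 = 55)
c(y, x) = 220 (c(y, x) = 4*55 = 220)
(2227 + c(48, -22))*(-2314 - 2722) = (2227 + 220)*(-2314 - 2722) = 2447*(-5036) = -12323092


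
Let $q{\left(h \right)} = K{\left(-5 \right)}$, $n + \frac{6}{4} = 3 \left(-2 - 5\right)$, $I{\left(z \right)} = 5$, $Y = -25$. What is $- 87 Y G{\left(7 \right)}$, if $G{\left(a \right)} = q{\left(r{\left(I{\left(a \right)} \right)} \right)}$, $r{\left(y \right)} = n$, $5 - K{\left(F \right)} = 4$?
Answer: $2175$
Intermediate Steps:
$K{\left(F \right)} = 1$ ($K{\left(F \right)} = 5 - 4 = 1$)
$n = - \frac{45}{2}$ ($n = - \frac{3}{2} + 3 \left(-2 - 5\right) = - \frac{3}{2} + 3 \left(-7\right) = - \frac{3}{2} - 21 = - \frac{45}{2} \approx -22.5$)
$r{\left(y \right)} = - \frac{45}{2}$
$q{\left(h \right)} = 1$
$G{\left(a \right)} = 1$
$- 87 Y G{\left(7 \right)} = \left(-87\right) \left(-25\right) 1 = 2175 \cdot 1 = 2175$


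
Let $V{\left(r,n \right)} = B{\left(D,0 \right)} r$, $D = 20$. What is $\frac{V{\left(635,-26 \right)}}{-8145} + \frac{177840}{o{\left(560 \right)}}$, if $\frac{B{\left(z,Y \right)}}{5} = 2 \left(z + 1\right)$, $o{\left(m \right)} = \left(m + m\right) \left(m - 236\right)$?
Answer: $- \frac{1448813}{91224} \approx -15.882$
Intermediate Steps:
$o{\left(m \right)} = 2 m \left(-236 + m\right)$
$B{\left(z,Y \right)} = 10 + 10 z$ ($B{\left(z,Y \right)} = 5 \cdot 2 \left(z + 1\right) = 5 \cdot 2 \left(1 + z\right) = 5 \left(2 + 2 z\right) = 10 + 10 z$)
$V{\left(r,n \right)} = 210 r$ ($V{\left(r,n \right)} = \left(10 + 10 \cdot 20\right) r = \left(10 + 200\right) r = 210 r$)
$\frac{V{\left(635,-26 \right)}}{-8145} + \frac{177840}{o{\left(560 \right)}} = \frac{210 \cdot 635}{-8145} + \frac{177840}{2 \cdot 560 \left(-236 + 560\right)} = 133350 \left(- \frac{1}{8145}\right) + \frac{177840}{2 \cdot 560 \cdot 324} = - \frac{8890}{543} + \frac{177840}{362880} = - \frac{8890}{543} + 177840 \cdot \frac{1}{362880} = - \frac{8890}{543} + \frac{247}{504} = - \frac{1448813}{91224}$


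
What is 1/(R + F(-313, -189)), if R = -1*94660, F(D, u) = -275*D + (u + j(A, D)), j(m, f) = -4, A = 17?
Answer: -1/8778 ≈ -0.00011392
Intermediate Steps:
F(D, u) = -4 + u - 275*D (F(D, u) = -275*D + (u - 4) = -275*D + (-4 + u) = -4 + u - 275*D)
R = -94660
1/(R + F(-313, -189)) = 1/(-94660 + (-4 - 189 - 275*(-313))) = 1/(-94660 + (-4 - 189 + 86075)) = 1/(-94660 + 85882) = 1/(-8778) = -1/8778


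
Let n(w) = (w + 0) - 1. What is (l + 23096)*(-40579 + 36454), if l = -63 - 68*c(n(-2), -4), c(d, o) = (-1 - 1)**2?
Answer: -93889125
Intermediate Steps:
n(w) = -1 + w (n(w) = w - 1 = -1 + w)
c(d, o) = 4 (c(d, o) = (-2)**2 = 4)
l = -335 (l = -63 - 68*4 = -63 - 272 = -335)
(l + 23096)*(-40579 + 36454) = (-335 + 23096)*(-40579 + 36454) = 22761*(-4125) = -93889125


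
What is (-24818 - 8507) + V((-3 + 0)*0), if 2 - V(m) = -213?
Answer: -33110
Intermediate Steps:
V(m) = 215 (V(m) = 2 - 1*(-213) = 2 + 213 = 215)
(-24818 - 8507) + V((-3 + 0)*0) = (-24818 - 8507) + 215 = -33325 + 215 = -33110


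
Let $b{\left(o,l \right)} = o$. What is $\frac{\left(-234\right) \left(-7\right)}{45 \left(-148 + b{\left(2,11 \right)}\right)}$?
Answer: $- \frac{91}{365} \approx -0.24932$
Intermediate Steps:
$\frac{\left(-234\right) \left(-7\right)}{45 \left(-148 + b{\left(2,11 \right)}\right)} = \frac{\left(-234\right) \left(-7\right)}{45 \left(-148 + 2\right)} = \frac{1638}{45 \left(-146\right)} = \frac{1638}{-6570} = 1638 \left(- \frac{1}{6570}\right) = - \frac{91}{365}$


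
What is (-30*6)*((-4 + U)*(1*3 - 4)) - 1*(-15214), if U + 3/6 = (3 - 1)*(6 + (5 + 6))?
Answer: 20524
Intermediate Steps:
U = 67/2 (U = -½ + (3 - 1)*(6 + (5 + 6)) = -½ + 2*(6 + 11) = -½ + 2*17 = -½ + 34 = 67/2 ≈ 33.500)
(-30*6)*((-4 + U)*(1*3 - 4)) - 1*(-15214) = (-30*6)*((-4 + 67/2)*(1*3 - 4)) - 1*(-15214) = -5310*(3 - 4) + 15214 = -5310*(-1) + 15214 = -180*(-59/2) + 15214 = 5310 + 15214 = 20524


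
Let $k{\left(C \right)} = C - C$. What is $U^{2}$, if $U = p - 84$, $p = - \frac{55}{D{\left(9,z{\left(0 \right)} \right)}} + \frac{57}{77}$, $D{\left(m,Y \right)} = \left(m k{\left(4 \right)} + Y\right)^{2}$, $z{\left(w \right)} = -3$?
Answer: $\frac{3835820356}{480249} \approx 7987.1$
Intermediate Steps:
$k{\left(C \right)} = 0$
$D{\left(m,Y \right)} = Y^{2}$ ($D{\left(m,Y \right)} = \left(m 0 + Y\right)^{2} = \left(0 + Y\right)^{2} = Y^{2}$)
$p = - \frac{3722}{693}$ ($p = - \frac{55}{\left(-3\right)^{2}} + \frac{57}{77} = - \frac{55}{9} + 57 \cdot \frac{1}{77} = \left(-55\right) \frac{1}{9} + \frac{57}{77} = - \frac{55}{9} + \frac{57}{77} = - \frac{3722}{693} \approx -5.3708$)
$U = - \frac{61934}{693}$ ($U = - \frac{3722}{693} - 84 = - \frac{61934}{693} \approx -89.371$)
$U^{2} = \left(- \frac{61934}{693}\right)^{2} = \frac{3835820356}{480249}$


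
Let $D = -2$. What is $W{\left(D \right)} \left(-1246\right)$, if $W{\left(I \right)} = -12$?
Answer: $14952$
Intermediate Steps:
$W{\left(D \right)} \left(-1246\right) = \left(-12\right) \left(-1246\right) = 14952$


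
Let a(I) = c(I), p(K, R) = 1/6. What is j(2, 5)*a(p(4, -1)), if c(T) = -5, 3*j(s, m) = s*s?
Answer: -20/3 ≈ -6.6667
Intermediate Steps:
j(s, m) = s**2/3 (j(s, m) = (s*s)/3 = s**2/3)
p(K, R) = 1/6
a(I) = -5
j(2, 5)*a(p(4, -1)) = ((1/3)*2**2)*(-5) = ((1/3)*4)*(-5) = (4/3)*(-5) = -20/3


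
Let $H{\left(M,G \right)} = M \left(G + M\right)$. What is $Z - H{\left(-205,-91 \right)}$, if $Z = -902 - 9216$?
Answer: $-70798$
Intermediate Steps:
$Z = -10118$
$Z - H{\left(-205,-91 \right)} = -10118 - - 205 \left(-91 - 205\right) = -10118 - \left(-205\right) \left(-296\right) = -10118 - 60680 = -70798$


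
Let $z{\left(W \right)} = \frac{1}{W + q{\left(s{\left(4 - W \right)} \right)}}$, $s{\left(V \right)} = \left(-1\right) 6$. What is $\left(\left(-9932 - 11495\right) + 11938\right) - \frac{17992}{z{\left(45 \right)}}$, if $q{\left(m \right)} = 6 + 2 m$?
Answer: $-711177$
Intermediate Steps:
$s{\left(V \right)} = -6$
$z{\left(W \right)} = \frac{1}{-6 + W}$ ($z{\left(W \right)} = \frac{1}{W + \left(6 + 2 \left(-6\right)\right)} = \frac{1}{W + \left(6 - 12\right)} = \frac{1}{W - 6} = \frac{1}{-6 + W}$)
$\left(\left(-9932 - 11495\right) + 11938\right) - \frac{17992}{z{\left(45 \right)}} = \left(\left(-9932 - 11495\right) + 11938\right) - \frac{17992}{\frac{1}{-6 + 45}} = \left(-21427 + 11938\right) - \frac{17992}{\frac{1}{39}} = -9489 - 17992 \frac{1}{\frac{1}{39}} = -9489 - 701688 = -711177$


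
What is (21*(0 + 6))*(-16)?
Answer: -2016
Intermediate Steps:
(21*(0 + 6))*(-16) = (21*6)*(-16) = 126*(-16) = -2016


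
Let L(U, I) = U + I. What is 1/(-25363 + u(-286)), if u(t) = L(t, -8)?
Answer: -1/25657 ≈ -3.8976e-5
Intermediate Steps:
L(U, I) = I + U
u(t) = -8 + t
1/(-25363 + u(-286)) = 1/(-25363 + (-8 - 286)) = 1/(-25363 - 294) = 1/(-25657) = -1/25657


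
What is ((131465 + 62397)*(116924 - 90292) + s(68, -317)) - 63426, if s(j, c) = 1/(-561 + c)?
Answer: 4532999296323/878 ≈ 5.1629e+9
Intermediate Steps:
((131465 + 62397)*(116924 - 90292) + s(68, -317)) - 63426 = ((131465 + 62397)*(116924 - 90292) + 1/(-561 - 317)) - 63426 = (193862*26632 + 1/(-878)) - 63426 = (5162932784 - 1/878) - 63426 = 4533054984351/878 - 63426 = 4532999296323/878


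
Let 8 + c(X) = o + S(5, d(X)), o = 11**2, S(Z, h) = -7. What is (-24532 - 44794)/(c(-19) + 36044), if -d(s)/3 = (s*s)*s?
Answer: -34663/18075 ≈ -1.9177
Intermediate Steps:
d(s) = -3*s**3 (d(s) = -3*s*s*s = -3*s**2*s = -3*s**3)
o = 121
c(X) = 106 (c(X) = -8 + (121 - 7) = -8 + 114 = 106)
(-24532 - 44794)/(c(-19) + 36044) = (-24532 - 44794)/(106 + 36044) = -69326/36150 = -69326*1/36150 = -34663/18075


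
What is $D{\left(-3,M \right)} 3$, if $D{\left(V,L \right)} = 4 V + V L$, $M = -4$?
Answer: $0$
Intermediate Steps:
$D{\left(V,L \right)} = 4 V + L V$
$D{\left(-3,M \right)} 3 = - 3 \left(4 - 4\right) 3 = \left(-3\right) 0 \cdot 3 = 0 \cdot 3 = 0$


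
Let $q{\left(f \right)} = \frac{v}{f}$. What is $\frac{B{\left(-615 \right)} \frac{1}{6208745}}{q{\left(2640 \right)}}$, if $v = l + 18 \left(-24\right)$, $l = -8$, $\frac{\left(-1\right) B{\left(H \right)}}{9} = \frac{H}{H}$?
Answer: $\frac{54}{6208745} \approx 8.6974 \cdot 10^{-6}$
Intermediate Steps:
$B{\left(H \right)} = -9$ ($B{\left(H \right)} = - 9 \frac{H}{H} = \left(-9\right) 1 = -9$)
$v = -440$ ($v = -8 + 18 \left(-24\right) = -8 - 432 = -440$)
$q{\left(f \right)} = - \frac{440}{f}$
$\frac{B{\left(-615 \right)} \frac{1}{6208745}}{q{\left(2640 \right)}} = \frac{\left(-9\right) \frac{1}{6208745}}{\left(-440\right) \frac{1}{2640}} = - \frac{9}{6208745 \left(- \frac{1}{6}\right)} = \left(- \frac{9}{6208745}\right) \left(-6\right) = \frac{54}{6208745}$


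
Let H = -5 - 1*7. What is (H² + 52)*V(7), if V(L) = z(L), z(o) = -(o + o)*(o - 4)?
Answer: -8232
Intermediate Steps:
H = -12 (H = -5 - 7 = -12)
z(o) = -2*o*(-4 + o)
V(L) = 2*L*(4 - L)
(H² + 52)*V(7) = ((-12)² + 52)*(2*7*(4 - 1*7)) = (144 + 52)*(2*7*(4 - 7)) = 196*(2*7*(-3)) = 196*(-42) = -8232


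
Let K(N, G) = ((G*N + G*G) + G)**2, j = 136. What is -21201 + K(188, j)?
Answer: 1953618799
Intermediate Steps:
K(N, G) = (G + G**2 + G*N)**2 (K(N, G) = ((G*N + G**2) + G)**2 = ((G**2 + G*N) + G)**2 = (G + G**2 + G*N)**2)
-21201 + K(188, j) = -21201 + 136**2*(1 + 136 + 188)**2 = -21201 + 18496*325**2 = -21201 + 18496*105625 = -21201 + 1953640000 = 1953618799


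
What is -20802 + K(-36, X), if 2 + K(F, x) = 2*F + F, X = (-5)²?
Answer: -20912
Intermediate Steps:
X = 25
K(F, x) = -2 + 3*F (K(F, x) = -2 + (2*F + F) = -2 + 3*F)
-20802 + K(-36, X) = -20802 + (-2 + 3*(-36)) = -20802 + (-2 - 108) = -20802 - 110 = -20912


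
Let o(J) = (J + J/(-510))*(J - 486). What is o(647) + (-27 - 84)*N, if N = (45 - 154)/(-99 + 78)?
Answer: 369090191/3570 ≈ 1.0339e+5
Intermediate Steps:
N = 109/21 (N = -109/(-21) = -109*(-1/21) = 109/21 ≈ 5.1905)
o(J) = 509*J*(-486 + J)/510 (o(J) = (J + J*(-1/510))*(-486 + J) = (J - J/510)*(-486 + J) = (509*J/510)*(-486 + J) = 509*J*(-486 + J)/510)
o(647) + (-27 - 84)*N = (509/510)*647*(-486 + 647) + (-27 - 84)*(109/21) = (509/510)*647*161 - 111*109/21 = 53021003/510 - 4033/7 = 369090191/3570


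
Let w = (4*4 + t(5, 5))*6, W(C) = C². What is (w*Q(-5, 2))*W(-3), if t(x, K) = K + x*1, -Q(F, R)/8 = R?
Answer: -22464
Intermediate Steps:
Q(F, R) = -8*R
t(x, K) = K + x
w = 156 (w = (4*4 + (5 + 5))*6 = (16 + 10)*6 = 26*6 = 156)
(w*Q(-5, 2))*W(-3) = (156*(-8*2))*(-3)² = (156*(-16))*9 = -2496*9 = -22464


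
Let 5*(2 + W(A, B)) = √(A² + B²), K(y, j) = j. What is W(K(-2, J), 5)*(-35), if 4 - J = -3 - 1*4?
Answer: 70 - 7*√146 ≈ -14.581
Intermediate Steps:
J = 11 (J = 4 - (-3 - 1*4) = 4 - (-3 - 4) = 4 - 1*(-7) = 4 + 7 = 11)
W(A, B) = -2 + √(A² + B²)/5
W(K(-2, J), 5)*(-35) = (-2 + √(11² + 5²)/5)*(-35) = (-2 + √(121 + 25)/5)*(-35) = (-2 + √146/5)*(-35) = 70 - 7*√146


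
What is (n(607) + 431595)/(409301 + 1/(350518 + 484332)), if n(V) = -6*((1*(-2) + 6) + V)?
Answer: 119085508550/113901646617 ≈ 1.0455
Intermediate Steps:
n(V) = -24 - 6*V (n(V) = -6*((-2 + 6) + V) = -6*(4 + V) = -24 - 6*V)
(n(607) + 431595)/(409301 + 1/(350518 + 484332)) = ((-24 - 6*607) + 431595)/(409301 + 1/(350518 + 484332)) = ((-24 - 3642) + 431595)/(409301 + 1/834850) = (-3666 + 431595)/(409301 + 1/834850) = 427929/(341704939851/834850) = 427929*(834850/341704939851) = 119085508550/113901646617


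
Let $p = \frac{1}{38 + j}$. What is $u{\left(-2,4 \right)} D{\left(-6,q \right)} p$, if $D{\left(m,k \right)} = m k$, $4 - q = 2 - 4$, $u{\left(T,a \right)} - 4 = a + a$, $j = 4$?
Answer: $- \frac{72}{7} \approx -10.286$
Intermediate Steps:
$u{\left(T,a \right)} = 4 + 2 a$ ($u{\left(T,a \right)} = 4 + \left(a + a\right) = 4 + 2 a$)
$q = 6$ ($q = 4 - \left(2 - 4\right) = 4 - -2 = 4 + 2 = 6$)
$D{\left(m,k \right)} = k m$
$p = \frac{1}{42}$ ($p = \frac{1}{38 + 4} = \frac{1}{42} \approx 0.02381$)
$u{\left(-2,4 \right)} D{\left(-6,q \right)} p = \left(4 + 2 \cdot 4\right) 6 \left(-6\right) \frac{1}{42} = \left(4 + 8\right) \left(-36\right) \frac{1}{42} = 12 \left(-36\right) \frac{1}{42} = \left(-432\right) \frac{1}{42} = - \frac{72}{7}$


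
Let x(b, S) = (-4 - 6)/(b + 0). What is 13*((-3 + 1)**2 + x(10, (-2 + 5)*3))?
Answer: 39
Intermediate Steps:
x(b, S) = -10/b
13*((-3 + 1)**2 + x(10, (-2 + 5)*3)) = 13*((-3 + 1)**2 - 10/10) = 13*((-2)**2 - 10*1/10) = 13*(4 - 1) = 13*3 = 39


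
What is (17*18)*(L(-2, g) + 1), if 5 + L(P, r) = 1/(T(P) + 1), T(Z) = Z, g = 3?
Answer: -1530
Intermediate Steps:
L(P, r) = -5 + 1/(1 + P) (L(P, r) = -5 + 1/(P + 1) = -5 + 1/(1 + P))
(17*18)*(L(-2, g) + 1) = (17*18)*((-4 - 5*(-2))/(1 - 2) + 1) = 306*((-4 + 10)/(-1) + 1) = 306*(-1*6 + 1) = 306*(-6 + 1) = 306*(-5) = -1530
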